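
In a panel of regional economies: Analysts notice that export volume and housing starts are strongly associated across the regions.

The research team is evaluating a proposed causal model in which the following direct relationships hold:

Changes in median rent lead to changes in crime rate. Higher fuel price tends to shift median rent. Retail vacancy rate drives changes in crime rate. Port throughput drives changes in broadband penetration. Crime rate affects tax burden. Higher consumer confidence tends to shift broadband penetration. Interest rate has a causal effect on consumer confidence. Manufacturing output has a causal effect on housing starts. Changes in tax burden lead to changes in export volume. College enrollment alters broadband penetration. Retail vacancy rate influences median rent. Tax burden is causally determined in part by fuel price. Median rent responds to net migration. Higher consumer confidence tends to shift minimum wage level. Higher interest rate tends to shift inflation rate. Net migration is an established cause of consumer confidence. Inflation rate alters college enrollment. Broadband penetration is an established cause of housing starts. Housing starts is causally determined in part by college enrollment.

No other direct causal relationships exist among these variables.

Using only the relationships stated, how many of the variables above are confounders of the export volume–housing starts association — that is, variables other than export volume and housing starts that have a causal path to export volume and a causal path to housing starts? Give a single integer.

1

The common causes are: net migration (to export volume via net migration → median rent → crime rate → tax burden → export volume; to housing starts via net migration → consumer confidence → broadband penetration → housing starts).
Every other variable lacks a causal path to at least one of export volume and housing starts.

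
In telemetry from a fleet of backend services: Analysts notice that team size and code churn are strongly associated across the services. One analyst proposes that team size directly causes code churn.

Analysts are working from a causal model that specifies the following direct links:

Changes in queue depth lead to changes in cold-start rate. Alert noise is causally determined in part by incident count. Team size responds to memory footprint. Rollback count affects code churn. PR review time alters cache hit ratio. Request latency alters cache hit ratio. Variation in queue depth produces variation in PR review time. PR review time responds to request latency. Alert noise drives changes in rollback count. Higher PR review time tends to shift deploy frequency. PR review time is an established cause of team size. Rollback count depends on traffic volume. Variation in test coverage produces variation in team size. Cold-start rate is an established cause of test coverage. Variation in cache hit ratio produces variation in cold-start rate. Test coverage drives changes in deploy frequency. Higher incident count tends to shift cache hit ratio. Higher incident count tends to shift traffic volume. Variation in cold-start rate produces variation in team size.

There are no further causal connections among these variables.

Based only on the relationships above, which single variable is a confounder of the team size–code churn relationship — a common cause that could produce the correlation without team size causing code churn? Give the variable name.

Incident count has a causal path to team size (incident count → cache hit ratio → cold-start rate → team size) and a separate causal path to code churn (incident count → alert noise → rollback count → code churn), so it is a common cause of both.
No stated relationship gives team size a causal route to code churn, so the correlation is explained by the shared upstream cause rather than a direct effect.

incident count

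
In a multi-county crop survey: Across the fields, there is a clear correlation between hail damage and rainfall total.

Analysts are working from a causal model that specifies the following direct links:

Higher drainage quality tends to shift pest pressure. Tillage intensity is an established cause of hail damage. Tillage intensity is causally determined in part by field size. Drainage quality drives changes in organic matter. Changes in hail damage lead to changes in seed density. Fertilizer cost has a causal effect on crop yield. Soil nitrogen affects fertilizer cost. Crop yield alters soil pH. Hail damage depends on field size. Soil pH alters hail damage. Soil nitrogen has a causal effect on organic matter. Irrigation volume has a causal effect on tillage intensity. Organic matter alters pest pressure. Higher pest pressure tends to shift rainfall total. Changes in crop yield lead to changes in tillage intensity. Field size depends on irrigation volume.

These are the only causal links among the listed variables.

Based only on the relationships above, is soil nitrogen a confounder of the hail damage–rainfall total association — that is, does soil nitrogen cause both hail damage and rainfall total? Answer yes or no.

Soil nitrogen has a causal path to hail damage (soil nitrogen → fertilizer cost → crop yield → soil pH → hail damage) and to rainfall total (soil nitrogen → organic matter → pest pressure → rainfall total), so it is a common cause of both — a confounder.

yes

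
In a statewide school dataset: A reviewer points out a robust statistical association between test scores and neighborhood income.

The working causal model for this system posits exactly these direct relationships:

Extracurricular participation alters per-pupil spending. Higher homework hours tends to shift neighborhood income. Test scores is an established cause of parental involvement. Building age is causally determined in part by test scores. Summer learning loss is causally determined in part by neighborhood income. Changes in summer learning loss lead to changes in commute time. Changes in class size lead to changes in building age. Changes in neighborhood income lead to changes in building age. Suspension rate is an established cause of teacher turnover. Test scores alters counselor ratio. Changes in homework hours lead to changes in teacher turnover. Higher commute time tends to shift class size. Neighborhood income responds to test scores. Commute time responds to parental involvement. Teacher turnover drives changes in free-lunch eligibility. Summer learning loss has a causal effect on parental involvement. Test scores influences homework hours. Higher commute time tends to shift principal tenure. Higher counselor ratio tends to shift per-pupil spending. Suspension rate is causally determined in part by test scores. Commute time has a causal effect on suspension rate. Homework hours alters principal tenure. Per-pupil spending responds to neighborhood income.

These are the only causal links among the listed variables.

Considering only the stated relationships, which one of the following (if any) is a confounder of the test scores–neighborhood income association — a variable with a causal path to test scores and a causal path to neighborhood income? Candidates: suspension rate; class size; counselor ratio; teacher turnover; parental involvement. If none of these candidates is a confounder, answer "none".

None of the listed candidates has causal paths to both test scores and neighborhood income in the stated relationships, so none is a common cause.

none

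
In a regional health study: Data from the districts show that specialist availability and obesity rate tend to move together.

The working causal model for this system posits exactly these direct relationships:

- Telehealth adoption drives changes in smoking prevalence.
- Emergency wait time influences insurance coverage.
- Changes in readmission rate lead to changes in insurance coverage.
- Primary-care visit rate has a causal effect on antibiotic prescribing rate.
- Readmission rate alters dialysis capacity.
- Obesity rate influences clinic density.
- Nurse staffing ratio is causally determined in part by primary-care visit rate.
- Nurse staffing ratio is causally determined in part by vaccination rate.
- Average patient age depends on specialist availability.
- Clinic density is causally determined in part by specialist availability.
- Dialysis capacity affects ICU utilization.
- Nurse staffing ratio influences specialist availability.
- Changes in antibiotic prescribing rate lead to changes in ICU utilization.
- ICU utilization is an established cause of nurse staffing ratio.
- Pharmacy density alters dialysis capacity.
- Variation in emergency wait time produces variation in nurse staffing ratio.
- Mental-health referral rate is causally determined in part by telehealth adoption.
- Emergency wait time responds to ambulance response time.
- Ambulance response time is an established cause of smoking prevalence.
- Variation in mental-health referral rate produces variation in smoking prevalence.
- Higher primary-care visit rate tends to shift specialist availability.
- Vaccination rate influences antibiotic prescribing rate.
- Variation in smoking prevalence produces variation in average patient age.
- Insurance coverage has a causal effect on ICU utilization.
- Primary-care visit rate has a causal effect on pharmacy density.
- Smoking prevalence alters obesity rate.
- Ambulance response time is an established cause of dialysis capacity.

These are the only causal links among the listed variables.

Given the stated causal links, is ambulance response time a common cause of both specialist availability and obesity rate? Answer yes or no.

yes

Ambulance response time has a causal path to specialist availability (ambulance response time → emergency wait time → nurse staffing ratio → specialist availability) and to obesity rate (ambulance response time → smoking prevalence → obesity rate), so it is a common cause of both — a confounder.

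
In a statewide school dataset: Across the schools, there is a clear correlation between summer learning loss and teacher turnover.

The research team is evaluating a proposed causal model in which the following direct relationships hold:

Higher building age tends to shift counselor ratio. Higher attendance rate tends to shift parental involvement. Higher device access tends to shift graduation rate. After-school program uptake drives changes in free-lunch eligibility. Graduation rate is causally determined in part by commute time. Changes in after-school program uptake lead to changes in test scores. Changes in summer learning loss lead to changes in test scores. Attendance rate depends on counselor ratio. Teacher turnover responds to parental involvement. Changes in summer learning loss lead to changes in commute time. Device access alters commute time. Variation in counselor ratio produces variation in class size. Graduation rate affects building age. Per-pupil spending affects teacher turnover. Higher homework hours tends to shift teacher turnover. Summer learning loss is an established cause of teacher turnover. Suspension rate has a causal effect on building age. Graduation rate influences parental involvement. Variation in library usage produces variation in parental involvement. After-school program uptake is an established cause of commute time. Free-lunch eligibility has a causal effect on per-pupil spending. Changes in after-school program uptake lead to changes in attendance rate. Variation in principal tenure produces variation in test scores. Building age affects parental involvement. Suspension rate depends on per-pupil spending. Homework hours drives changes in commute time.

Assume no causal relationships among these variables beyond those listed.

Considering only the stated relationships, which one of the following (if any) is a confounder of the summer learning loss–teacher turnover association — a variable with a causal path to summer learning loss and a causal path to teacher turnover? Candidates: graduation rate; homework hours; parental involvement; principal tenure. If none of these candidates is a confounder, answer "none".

None of the listed candidates has causal paths to both summer learning loss and teacher turnover in the stated relationships, so none is a common cause.

none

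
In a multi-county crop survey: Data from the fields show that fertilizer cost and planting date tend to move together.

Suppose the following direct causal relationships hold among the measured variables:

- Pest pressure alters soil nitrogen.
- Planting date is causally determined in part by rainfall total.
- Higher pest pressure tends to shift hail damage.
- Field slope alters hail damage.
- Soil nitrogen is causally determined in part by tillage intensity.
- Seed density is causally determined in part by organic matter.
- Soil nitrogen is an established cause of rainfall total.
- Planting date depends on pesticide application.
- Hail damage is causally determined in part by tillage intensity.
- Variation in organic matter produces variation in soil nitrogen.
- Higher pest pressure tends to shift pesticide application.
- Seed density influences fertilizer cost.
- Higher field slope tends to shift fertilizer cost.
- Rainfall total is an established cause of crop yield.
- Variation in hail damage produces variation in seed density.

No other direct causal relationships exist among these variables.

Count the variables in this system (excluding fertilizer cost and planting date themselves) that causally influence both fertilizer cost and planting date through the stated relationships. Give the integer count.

3

The common causes are: organic matter (to fertilizer cost via organic matter → seed density → fertilizer cost; to planting date via organic matter → soil nitrogen → rainfall total → planting date); pest pressure (to fertilizer cost via pest pressure → hail damage → seed density → fertilizer cost; to planting date via pest pressure → pesticide application → planting date); tillage intensity (to fertilizer cost via tillage intensity → hail damage → seed density → fertilizer cost; to planting date via tillage intensity → soil nitrogen → rainfall total → planting date).
Every other variable lacks a causal path to at least one of fertilizer cost and planting date.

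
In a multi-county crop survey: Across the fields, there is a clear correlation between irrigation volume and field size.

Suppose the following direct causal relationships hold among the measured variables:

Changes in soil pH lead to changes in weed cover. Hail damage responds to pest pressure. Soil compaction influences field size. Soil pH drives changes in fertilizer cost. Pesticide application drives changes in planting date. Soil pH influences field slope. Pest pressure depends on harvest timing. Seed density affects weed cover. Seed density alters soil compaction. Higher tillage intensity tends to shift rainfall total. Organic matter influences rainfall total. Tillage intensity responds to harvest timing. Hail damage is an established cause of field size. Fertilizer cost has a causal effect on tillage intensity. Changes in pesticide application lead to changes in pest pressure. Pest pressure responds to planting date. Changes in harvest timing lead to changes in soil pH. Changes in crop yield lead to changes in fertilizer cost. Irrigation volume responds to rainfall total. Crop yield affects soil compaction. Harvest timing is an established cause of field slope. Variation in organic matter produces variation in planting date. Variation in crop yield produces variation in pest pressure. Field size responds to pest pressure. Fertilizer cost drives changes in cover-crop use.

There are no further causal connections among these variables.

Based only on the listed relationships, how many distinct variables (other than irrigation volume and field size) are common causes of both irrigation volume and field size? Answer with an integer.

The common causes are: crop yield (to irrigation volume via crop yield → fertilizer cost → tillage intensity → rainfall total → irrigation volume; to field size via crop yield → soil compaction → field size); harvest timing (to irrigation volume via harvest timing → tillage intensity → rainfall total → irrigation volume; to field size via harvest timing → pest pressure → field size); organic matter (to irrigation volume via organic matter → rainfall total → irrigation volume; to field size via organic matter → planting date → pest pressure → field size).
Every other variable lacks a causal path to at least one of irrigation volume and field size.

3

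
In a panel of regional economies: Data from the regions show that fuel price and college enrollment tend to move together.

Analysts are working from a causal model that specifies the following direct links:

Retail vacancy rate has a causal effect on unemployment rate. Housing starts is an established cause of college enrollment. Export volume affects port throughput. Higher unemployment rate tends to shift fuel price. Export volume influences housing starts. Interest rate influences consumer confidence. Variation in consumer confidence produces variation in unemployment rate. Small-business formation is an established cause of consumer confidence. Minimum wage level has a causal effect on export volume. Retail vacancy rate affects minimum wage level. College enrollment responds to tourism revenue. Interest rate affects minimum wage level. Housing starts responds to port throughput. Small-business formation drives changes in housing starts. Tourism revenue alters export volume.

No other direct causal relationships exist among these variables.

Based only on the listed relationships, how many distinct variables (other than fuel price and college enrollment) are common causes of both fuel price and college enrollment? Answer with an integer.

The common causes are: interest rate (to fuel price via interest rate → consumer confidence → unemployment rate → fuel price; to college enrollment via interest rate → minimum wage level → export volume → housing starts → college enrollment); retail vacancy rate (to fuel price via retail vacancy rate → unemployment rate → fuel price; to college enrollment via retail vacancy rate → minimum wage level → export volume → housing starts → college enrollment); small-business formation (to fuel price via small-business formation → consumer confidence → unemployment rate → fuel price; to college enrollment via small-business formation → housing starts → college enrollment).
Every other variable lacks a causal path to at least one of fuel price and college enrollment.

3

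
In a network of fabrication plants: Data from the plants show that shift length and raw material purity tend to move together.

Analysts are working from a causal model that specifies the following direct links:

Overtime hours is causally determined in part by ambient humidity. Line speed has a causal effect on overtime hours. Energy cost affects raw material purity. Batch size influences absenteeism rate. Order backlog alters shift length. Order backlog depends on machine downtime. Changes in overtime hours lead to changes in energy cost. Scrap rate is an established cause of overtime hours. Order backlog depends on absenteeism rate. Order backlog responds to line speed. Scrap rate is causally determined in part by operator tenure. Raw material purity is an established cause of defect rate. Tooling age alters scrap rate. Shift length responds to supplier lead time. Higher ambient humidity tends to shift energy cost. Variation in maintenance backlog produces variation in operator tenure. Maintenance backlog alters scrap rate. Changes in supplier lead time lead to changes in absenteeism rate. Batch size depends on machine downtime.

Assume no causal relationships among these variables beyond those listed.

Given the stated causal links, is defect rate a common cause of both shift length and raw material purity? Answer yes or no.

no

Defect rate has no stated causal path to either shift length or raw material purity. A confounder must cause both variables, so defect rate does not qualify.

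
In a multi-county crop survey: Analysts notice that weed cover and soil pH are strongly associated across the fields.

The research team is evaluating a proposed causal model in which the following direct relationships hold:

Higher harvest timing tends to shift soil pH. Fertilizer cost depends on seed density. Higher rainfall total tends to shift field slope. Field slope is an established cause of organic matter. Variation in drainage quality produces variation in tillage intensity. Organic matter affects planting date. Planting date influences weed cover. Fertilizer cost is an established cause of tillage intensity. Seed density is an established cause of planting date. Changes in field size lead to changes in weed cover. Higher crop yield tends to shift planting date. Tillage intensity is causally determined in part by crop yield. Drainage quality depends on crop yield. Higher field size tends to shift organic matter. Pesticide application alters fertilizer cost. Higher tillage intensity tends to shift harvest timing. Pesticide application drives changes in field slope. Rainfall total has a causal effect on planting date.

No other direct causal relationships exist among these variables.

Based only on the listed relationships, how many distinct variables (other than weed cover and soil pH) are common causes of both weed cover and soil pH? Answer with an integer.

3

The common causes are: crop yield (to weed cover via crop yield → planting date → weed cover; to soil pH via crop yield → tillage intensity → harvest timing → soil pH); pesticide application (to weed cover via pesticide application → field slope → organic matter → planting date → weed cover; to soil pH via pesticide application → fertilizer cost → tillage intensity → harvest timing → soil pH); seed density (to weed cover via seed density → planting date → weed cover; to soil pH via seed density → fertilizer cost → tillage intensity → harvest timing → soil pH).
Every other variable lacks a causal path to at least one of weed cover and soil pH.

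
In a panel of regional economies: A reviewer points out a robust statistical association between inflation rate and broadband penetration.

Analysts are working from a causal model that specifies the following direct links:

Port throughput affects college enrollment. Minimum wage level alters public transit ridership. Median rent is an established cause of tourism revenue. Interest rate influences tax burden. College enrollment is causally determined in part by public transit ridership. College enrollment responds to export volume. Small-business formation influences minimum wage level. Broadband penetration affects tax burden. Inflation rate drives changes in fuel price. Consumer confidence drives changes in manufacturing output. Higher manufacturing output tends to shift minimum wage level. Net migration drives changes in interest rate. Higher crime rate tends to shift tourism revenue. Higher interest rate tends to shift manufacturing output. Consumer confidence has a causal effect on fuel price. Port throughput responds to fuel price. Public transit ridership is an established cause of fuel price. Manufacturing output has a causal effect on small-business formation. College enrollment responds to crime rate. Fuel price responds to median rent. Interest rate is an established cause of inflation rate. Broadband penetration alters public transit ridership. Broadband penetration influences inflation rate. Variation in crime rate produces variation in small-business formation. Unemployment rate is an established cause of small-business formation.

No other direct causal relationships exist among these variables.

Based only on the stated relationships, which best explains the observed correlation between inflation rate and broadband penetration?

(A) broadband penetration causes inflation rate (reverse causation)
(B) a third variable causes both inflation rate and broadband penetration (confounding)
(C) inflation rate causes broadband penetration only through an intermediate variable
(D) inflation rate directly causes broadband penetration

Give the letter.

A

The stated link runs broadband penetration → inflation rate; inflation rate has no causal path to broadband penetration. No variable causes both, so confounding is ruled out. The correlation reflects reverse causation.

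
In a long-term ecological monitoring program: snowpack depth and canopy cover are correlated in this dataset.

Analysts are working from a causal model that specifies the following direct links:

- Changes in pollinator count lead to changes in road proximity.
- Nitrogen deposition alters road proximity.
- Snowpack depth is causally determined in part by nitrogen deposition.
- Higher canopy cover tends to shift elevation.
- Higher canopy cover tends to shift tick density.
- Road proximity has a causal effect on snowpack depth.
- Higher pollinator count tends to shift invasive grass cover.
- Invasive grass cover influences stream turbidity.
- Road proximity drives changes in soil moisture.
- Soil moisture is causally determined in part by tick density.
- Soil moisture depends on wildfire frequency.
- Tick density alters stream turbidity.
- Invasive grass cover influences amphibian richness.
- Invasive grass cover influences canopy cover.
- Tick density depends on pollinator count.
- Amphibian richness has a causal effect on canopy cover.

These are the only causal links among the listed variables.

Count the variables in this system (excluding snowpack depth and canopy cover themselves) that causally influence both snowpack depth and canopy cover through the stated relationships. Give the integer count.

The common causes are: pollinator count (to snowpack depth via pollinator count → road proximity → snowpack depth; to canopy cover via pollinator count → invasive grass cover → canopy cover).
Every other variable lacks a causal path to at least one of snowpack depth and canopy cover.

1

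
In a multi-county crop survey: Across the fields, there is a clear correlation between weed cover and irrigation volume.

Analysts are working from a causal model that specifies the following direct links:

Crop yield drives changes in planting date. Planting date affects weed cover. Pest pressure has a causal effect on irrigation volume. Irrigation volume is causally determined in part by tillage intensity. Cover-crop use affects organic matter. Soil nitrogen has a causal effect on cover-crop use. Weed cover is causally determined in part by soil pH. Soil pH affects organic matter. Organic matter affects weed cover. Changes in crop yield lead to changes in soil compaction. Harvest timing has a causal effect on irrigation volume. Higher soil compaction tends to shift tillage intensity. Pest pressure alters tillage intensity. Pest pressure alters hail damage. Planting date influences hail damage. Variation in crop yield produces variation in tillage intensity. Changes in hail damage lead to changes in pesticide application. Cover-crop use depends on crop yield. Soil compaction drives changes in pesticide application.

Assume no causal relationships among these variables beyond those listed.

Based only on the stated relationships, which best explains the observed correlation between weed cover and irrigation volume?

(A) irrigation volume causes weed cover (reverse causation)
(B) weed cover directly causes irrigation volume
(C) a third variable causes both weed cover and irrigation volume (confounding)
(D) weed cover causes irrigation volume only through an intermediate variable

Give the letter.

C

Crop yield causes weed cover (crop yield → planting date → weed cover) and irrigation volume (crop yield → tillage intensity → irrigation volume) — a common cause creating the correlation.
There is no stated path from weed cover to irrigation volume or from irrigation volume to weed cover, so neither direct nor reverse causation applies.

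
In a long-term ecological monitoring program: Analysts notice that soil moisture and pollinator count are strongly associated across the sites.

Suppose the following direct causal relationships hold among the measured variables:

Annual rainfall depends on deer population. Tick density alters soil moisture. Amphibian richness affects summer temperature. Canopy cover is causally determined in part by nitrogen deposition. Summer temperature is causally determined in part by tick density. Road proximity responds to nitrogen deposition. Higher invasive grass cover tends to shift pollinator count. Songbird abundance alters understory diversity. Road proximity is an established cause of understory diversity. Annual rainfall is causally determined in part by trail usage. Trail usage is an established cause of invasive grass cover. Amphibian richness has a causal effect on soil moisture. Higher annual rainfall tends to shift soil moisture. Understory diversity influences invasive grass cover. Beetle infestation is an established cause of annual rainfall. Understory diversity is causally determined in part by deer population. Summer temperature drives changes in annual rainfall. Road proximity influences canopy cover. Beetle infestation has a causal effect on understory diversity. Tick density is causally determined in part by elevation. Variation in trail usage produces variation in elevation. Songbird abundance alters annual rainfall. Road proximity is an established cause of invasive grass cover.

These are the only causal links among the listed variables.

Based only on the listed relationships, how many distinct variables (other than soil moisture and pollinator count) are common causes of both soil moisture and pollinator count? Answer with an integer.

4

The common causes are: beetle infestation (to soil moisture via beetle infestation → annual rainfall → soil moisture; to pollinator count via beetle infestation → understory diversity → invasive grass cover → pollinator count); deer population (to soil moisture via deer population → annual rainfall → soil moisture; to pollinator count via deer population → understory diversity → invasive grass cover → pollinator count); songbird abundance (to soil moisture via songbird abundance → annual rainfall → soil moisture; to pollinator count via songbird abundance → understory diversity → invasive grass cover → pollinator count); trail usage (to soil moisture via trail usage → annual rainfall → soil moisture; to pollinator count via trail usage → invasive grass cover → pollinator count).
Every other variable lacks a causal path to at least one of soil moisture and pollinator count.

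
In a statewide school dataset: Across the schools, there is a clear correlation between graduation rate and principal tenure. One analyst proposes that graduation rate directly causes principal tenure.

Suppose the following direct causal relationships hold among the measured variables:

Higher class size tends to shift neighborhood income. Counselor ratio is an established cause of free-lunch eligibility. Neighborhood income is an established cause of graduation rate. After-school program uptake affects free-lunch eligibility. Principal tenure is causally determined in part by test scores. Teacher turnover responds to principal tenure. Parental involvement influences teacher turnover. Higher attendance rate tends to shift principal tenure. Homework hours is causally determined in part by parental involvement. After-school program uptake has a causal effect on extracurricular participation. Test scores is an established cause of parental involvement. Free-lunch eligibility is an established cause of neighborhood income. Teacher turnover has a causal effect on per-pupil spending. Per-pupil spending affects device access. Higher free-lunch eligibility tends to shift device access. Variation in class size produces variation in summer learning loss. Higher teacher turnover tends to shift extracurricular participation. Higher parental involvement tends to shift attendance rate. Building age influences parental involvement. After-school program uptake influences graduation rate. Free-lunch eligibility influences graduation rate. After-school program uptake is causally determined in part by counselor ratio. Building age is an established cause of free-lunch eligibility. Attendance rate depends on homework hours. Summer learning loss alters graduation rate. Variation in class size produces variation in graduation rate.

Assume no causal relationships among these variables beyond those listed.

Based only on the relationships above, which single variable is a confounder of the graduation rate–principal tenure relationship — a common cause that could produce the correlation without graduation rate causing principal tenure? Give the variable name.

building age

Building age has a causal path to graduation rate (building age → free-lunch eligibility → graduation rate) and a separate causal path to principal tenure (building age → parental involvement → attendance rate → principal tenure), so it is a common cause of both.
No stated relationship gives graduation rate a causal route to principal tenure, so the correlation is explained by the shared upstream cause rather than a direct effect.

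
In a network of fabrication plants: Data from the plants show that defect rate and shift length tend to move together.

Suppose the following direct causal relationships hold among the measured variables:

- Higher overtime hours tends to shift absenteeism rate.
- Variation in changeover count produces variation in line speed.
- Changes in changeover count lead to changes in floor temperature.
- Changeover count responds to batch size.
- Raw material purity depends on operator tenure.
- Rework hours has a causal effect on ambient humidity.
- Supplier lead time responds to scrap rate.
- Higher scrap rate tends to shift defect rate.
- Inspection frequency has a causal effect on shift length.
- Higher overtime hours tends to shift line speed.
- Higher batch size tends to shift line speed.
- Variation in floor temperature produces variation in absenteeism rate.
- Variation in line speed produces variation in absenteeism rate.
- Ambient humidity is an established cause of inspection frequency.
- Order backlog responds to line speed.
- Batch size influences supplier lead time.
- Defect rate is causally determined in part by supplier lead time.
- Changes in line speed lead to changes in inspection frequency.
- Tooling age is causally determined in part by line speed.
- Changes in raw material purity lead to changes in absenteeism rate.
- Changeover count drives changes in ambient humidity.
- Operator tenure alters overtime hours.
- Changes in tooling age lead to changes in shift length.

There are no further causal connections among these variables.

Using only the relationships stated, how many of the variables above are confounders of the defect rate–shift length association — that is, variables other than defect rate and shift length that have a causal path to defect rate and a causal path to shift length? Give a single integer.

The common causes are: batch size (to defect rate via batch size → supplier lead time → defect rate; to shift length via batch size → line speed → inspection frequency → shift length).
Every other variable lacks a causal path to at least one of defect rate and shift length.

1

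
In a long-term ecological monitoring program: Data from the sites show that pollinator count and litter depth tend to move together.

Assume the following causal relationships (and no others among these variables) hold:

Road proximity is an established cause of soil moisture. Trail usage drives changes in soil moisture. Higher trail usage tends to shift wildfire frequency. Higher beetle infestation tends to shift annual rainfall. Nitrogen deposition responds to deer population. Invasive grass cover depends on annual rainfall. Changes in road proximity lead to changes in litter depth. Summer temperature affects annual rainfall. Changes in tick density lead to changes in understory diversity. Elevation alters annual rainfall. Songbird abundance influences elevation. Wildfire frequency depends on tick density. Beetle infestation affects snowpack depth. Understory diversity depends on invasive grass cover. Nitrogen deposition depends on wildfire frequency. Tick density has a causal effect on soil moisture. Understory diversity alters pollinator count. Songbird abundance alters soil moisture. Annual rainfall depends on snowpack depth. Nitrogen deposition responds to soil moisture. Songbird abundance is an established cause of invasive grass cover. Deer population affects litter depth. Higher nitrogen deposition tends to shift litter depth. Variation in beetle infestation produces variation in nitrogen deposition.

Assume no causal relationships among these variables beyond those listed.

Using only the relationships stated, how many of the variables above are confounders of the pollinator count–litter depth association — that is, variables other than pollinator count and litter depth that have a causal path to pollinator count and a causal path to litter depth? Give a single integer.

3

The common causes are: beetle infestation (to pollinator count via beetle infestation → annual rainfall → invasive grass cover → understory diversity → pollinator count; to litter depth via beetle infestation → nitrogen deposition → litter depth); songbird abundance (to pollinator count via songbird abundance → invasive grass cover → understory diversity → pollinator count; to litter depth via songbird abundance → soil moisture → nitrogen deposition → litter depth); tick density (to pollinator count via tick density → understory diversity → pollinator count; to litter depth via tick density → soil moisture → nitrogen deposition → litter depth).
Every other variable lacks a causal path to at least one of pollinator count and litter depth.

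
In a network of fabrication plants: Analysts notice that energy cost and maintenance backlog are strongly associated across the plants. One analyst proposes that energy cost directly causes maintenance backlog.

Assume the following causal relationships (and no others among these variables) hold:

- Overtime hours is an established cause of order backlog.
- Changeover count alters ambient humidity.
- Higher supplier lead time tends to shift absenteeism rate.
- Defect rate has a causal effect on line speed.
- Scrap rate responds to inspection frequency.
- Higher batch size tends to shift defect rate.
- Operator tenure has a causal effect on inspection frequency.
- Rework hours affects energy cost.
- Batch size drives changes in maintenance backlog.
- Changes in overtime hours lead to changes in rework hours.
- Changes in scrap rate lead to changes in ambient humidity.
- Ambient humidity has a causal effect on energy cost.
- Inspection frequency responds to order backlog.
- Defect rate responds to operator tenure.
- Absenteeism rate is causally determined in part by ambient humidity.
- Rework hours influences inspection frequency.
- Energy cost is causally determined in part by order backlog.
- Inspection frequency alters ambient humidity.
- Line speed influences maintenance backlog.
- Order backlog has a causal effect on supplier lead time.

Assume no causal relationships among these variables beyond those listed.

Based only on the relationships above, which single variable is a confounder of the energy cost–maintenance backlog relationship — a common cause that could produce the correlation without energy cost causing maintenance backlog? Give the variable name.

Operator tenure has a causal path to energy cost (operator tenure → inspection frequency → ambient humidity → energy cost) and a separate causal path to maintenance backlog (operator tenure → defect rate → line speed → maintenance backlog), so it is a common cause of both.
No stated relationship gives energy cost a causal route to maintenance backlog, so the correlation is explained by the shared upstream cause rather than a direct effect.

operator tenure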